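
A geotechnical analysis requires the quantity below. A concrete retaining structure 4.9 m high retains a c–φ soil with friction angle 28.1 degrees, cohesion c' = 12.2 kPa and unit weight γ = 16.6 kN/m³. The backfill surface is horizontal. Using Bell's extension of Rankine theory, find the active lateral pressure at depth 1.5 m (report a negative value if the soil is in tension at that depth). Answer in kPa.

-5.68 kPa

K_a = (1 − sin φ)/(1 + sin φ) = 0.3596.
σ_a = K_a γ z − 2c√K_a = 0.3596×16.6×1.5 − 2×12.2×0.5997 = -5.678 kPa.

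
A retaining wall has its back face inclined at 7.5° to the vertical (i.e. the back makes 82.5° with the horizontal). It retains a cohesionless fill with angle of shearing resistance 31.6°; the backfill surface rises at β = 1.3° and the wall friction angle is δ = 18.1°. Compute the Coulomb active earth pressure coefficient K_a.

K_a = sin²(α+φ) / [sin²α · sin(α−δ) · (1 + √{sin(φ+δ)sin(φ−β) / (sin(α−δ)sin(α+β))})²].
With α = 82.5°, φ = 31.6°, δ = 18.1°, β = 1.3°: K_a = 0.3431.

0.343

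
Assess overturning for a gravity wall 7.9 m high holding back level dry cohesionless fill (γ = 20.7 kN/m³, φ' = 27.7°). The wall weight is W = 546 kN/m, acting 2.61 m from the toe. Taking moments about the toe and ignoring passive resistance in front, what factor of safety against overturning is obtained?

2.29

K_a = tan²(45° − 27.7°/2) = 0.3653.
P_a = ½K_aγH² = 0.5×0.3653×20.7×7.9² = 236.0 kN/m, acting at H/3 = 2.633 m above the base.
Overturning moment M_o = P_a × H/3 = 236.0 × 2.633 = 621.4.
Resisting moment M_r = W × 2.61 = 546 × 2.61 = 1425.
FS_overturning = M_r/M_o = 1425/621.4 = 2.293.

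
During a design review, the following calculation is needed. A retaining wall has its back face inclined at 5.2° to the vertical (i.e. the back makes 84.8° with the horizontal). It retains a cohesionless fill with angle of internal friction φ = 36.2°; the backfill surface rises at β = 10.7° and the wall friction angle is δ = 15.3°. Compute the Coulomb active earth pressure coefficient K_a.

0.309

K_a = sin²(α+φ) / [sin²α · sin(α−δ) · (1 + √{sin(φ+δ)sin(φ−β) / (sin(α−δ)sin(α+β))})²].
With α = 84.8°, φ = 36.2°, δ = 15.3°, β = 10.7°: K_a = 0.3085.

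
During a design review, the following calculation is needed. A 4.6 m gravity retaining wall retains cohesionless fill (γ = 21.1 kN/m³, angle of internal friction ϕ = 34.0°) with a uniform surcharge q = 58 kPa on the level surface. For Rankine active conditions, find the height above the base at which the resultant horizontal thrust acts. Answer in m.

1.95 m

K_a = 0.2827.
Triangular part P₁ = ½K_aγH² = 63.11 at H/3 = 1.533 m; rectangular part P₂ = K_a q H = 75.43 at H/2 = 2.300 m.
ȳ = (P₁·1.533 + P₂·2.300)/(P₁+P₂) = 1.951 m.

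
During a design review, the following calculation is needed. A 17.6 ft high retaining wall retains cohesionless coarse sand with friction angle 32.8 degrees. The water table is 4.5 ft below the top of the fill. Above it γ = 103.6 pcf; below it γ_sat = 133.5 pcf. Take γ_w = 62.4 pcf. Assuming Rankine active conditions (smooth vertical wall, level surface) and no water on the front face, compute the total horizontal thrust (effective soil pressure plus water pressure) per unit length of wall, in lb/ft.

K_a = tan²(45° − φ/2) = 0.2973.
γ' = 133.5 − 62.4 = 71.10 pcf. Depth below WT = 13.1 ft.
σ'_h at WT = K_a γ d_w = 138.6 psf; at base = 138.6 + K_a γ' × 13.1 = 415.5 psf.
P₁ (0–4.5 ft) = ½×138.6×4.5 = 311.8. P₂ (4.5–17.6 ft) = ½(138.6+415.5)×13.1 = 3629.
P_w = ½ γ_w h₂² = 0.5×62.4×13.1² = 5354. Total = 311.8+3629+5354 = 9295 lb/ft.

9300 lb/ft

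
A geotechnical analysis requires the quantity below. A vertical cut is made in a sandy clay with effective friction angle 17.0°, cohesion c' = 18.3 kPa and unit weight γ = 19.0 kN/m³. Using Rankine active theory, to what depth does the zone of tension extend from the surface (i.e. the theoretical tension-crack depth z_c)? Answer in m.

2.60 m

K_a = tan²(45° − 17.0°/2) = 0.5475; √K_a = 0.7400.
The active pressure is zero where K_a γ z = 2c√K_a, so z_c = 2c/(γ√K_a) = 2×18.3/(19.0×0.7400) = 2.603 m.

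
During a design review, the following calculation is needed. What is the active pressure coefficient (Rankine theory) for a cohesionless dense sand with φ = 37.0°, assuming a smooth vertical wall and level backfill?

0.249

K_a = (1 − sin φ)/(1 + sin φ) = (1 − sin 37.0°)/(1 + sin 37.0°) = 0.2486.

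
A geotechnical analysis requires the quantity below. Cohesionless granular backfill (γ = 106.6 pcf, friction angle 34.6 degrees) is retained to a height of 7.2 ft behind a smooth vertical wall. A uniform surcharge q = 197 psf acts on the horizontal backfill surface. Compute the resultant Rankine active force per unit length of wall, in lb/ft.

K_a = tan²(45° − φ/2) = 0.2756.
Soil triangle: ½ K_a γ H² = 0.5×0.2756×106.6×7.2² = 761.6 lb/ft.
Surcharge rectangle: K_a q H = 0.2756×197×7.2 = 391.0 lb/ft.
Total = 761.6 + 391.0 = 1153 lb/ft.

1150 lb/ft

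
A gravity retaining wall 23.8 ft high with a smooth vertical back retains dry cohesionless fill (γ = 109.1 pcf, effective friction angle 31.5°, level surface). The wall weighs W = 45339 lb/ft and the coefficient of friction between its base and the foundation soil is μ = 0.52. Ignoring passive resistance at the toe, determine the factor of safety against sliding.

2.43

K_a = tan²(45° − 31.5°/2) = 0.3136.
P_a = ½K_aγH² = 0.5×0.3136×109.1×23.8² = 9691 lb/ft, acting at H/3 = 7.933 ft above the base.
FS_sliding = μW / P_a = 0.52×45339 / 9691 = 2.433.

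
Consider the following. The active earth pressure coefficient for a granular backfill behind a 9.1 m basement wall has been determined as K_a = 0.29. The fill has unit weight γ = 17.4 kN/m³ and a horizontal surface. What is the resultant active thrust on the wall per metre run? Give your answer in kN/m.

P = ½ K_a γ H² = 0.5 × 0.29 × 17.4 × 9.1² = 208.9 kN/m.

209 kN/m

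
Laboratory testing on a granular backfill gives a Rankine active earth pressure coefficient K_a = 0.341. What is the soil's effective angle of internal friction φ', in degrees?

29.4°

K_a = tan²(45° − φ/2) ⇒ 45° − φ/2 = arctan(√0.341) = 30.28°.
φ = 2(45° − 30.28°) = 29.43°.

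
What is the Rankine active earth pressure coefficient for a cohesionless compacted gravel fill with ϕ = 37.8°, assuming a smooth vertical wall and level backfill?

0.240

K_a = tan²(45° − φ/2) = tan²(26.10°) = 0.2400.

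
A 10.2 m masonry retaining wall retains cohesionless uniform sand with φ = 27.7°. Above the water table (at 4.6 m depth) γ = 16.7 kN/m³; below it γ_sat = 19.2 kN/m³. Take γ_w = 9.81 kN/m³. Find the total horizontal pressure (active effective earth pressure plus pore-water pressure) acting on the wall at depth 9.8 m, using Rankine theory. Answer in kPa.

K_a = (1 − sin φ)/(1 + sin φ) = 0.3653.
γ' = 19.2 − 9.81 = 9.390 kN/m³.
Effective vertical stress at 9.8 m: σ'_v = 16.7×4.6 + 9.390×5.20 = 125.6 kPa.
σ'_h = K_a σ'_v = 0.3653 × 125.6 = 45.90 kPa; u = γ_w × 5.20 = 51.01 kPa.
Total σ_h = 45.90 + 51.01 = 96.92 kPa.

96.9 kPa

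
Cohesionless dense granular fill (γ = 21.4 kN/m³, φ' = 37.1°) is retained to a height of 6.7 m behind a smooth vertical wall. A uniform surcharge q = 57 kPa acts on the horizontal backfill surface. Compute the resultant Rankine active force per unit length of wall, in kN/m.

213 kN/m

K_a = tan²(45° − φ/2) = 0.2475.
Soil triangle: ½ K_a γ H² = 0.5×0.2475×21.4×6.7² = 118.9 kN/m.
Surcharge rectangle: K_a q H = 0.2475×57×6.7 = 94.52 kN/m.
Total = 118.9 + 94.52 = 213.4 kN/m.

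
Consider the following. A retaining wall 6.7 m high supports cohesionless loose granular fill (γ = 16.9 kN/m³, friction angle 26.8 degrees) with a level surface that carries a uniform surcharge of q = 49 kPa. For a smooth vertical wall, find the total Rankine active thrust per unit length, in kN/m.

K_a = tan²(45° − φ/2) = 0.3785.
Soil triangle: ½ K_a γ H² = 0.5×0.3785×16.9×6.7² = 143.6 kN/m.
Surcharge rectangle: K_a q H = 0.3785×49×6.7 = 124.3 kN/m.
Total = 143.6 + 124.3 = 267.8 kN/m.

268 kN/m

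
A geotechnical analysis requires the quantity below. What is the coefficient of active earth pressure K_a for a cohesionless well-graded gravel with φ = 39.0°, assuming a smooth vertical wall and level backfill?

0.228

K_a = tan²(45° − φ/2) = tan²(25.50°) = 0.2275.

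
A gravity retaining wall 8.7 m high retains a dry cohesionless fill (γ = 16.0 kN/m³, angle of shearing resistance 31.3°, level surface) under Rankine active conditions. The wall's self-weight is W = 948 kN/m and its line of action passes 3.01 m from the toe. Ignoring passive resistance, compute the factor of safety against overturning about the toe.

K_a = tan²(45° − 31.3°/2) = 0.3162.
P_a = ½K_aγH² = 0.5×0.3162×16.0×8.7² = 191.5 kN/m, acting at H/3 = 2.900 m above the base.
Overturning moment M_o = P_a × H/3 = 191.5 × 2.900 = 555.3.
Resisting moment M_r = W × 3.01 = 948 × 3.01 = 2853.
FS_overturning = M_r/M_o = 2853/555.3 = 5.139.

5.14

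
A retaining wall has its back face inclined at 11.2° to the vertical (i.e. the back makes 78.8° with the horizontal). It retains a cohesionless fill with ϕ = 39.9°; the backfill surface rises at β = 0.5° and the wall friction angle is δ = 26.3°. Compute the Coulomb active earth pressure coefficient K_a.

0.290

K_a = sin²(α+φ) / [sin²α · sin(α−δ) · (1 + √{sin(φ+δ)sin(φ−β) / (sin(α−δ)sin(α+β))})²].
With α = 78.8°, φ = 39.9°, δ = 26.3°, β = 0.5°: K_a = 0.2903.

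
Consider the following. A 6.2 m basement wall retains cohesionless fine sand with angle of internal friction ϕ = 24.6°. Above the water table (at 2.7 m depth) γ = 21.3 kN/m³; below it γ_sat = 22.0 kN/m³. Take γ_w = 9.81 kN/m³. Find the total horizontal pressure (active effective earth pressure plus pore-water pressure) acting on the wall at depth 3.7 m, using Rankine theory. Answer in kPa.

38.5 kPa

K_a = (1 − sin φ)/(1 + sin φ) = 0.4121.
γ' = 22.0 − 9.81 = 12.19 kN/m³.
Effective vertical stress at 3.7 m: σ'_v = 21.3×2.7 + 12.19×1.00 = 69.70 kPa.
σ'_h = K_a σ'_v = 0.4121 × 69.70 = 28.73 kPa; u = γ_w × 1.00 = 9.810 kPa.
Total σ_h = 28.73 + 9.810 = 38.54 kPa.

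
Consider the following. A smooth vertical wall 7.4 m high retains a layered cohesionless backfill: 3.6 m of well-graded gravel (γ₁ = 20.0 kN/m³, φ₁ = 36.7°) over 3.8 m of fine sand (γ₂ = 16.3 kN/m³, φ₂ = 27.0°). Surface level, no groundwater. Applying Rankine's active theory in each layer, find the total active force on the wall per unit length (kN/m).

180 kN/m

K_a1 = tan²(45°−36.7°/2) = 0.2519; K_a2 = tan²(45°−27.0°/2) = 0.3755.
Layer 1: σ at base = K_a1 γ₁ h₁ = 18.13 kPa; P₁ = ½×18.13×3.6 = 32.64.
Layer 2: σ_v at top = γ₁h₁ = 72.00; σ_h top = K_a2×72.00 = 27.04; σ_h base = K_a2×(72.00+16.3×3.8) = 50.30.
P₂ = ½(27.04+50.30)×3.8 = 146.9. Total P_a = 32.64+146.9 = 179.6 kN/m.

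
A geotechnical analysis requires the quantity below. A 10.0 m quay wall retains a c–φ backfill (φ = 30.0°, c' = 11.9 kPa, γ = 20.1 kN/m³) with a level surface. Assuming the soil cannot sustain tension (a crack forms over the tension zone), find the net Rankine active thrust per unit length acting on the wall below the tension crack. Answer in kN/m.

K_a = 0.3333; √K_a = 0.5774.
Tension-crack depth z_c = 2c/(γ√K_a) = 2×11.9/(20.1×0.5774) = 2.051 m.
σ_a at base = K_a γ H − 2c√K_a = 0.3333×20.1×10.0 − 2×11.9×0.5774 = 53.26 kPa.
P_a = ½ × 53.26 × (H − z_c) = 0.5×53.26×7.949 = 211.7 kN/m.

212 kN/m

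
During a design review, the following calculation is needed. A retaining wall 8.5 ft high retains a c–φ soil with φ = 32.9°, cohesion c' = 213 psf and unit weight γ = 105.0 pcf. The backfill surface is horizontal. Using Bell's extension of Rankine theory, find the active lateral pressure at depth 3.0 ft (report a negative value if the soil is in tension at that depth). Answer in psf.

K_a = (1 − sin φ)/(1 + sin φ) = 0.2960.
σ_a = K_a γ z − 2c√K_a = 0.2960×105.0×3.0 − 2×213×0.5441 = -138.5 psf.

-139 psf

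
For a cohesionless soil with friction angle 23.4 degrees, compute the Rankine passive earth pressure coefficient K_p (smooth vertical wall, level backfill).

K_p = (1 + sin φ)/(1 − sin φ) = tan²(45° + 23.4°/2) = 2.318.

2.32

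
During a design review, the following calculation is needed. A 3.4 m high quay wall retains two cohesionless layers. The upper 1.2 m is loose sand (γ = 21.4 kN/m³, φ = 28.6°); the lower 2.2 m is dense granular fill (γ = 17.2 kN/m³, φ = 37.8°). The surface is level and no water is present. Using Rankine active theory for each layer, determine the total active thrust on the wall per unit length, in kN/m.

29.0 kN/m

K_a1 = tan²(45°−28.6°/2) = 0.3525; K_a2 = tan²(45°−37.8°/2) = 0.2400.
Layer 1: σ at base = K_a1 γ₁ h₁ = 9.053 kPa; P₁ = ½×9.053×1.2 = 5.432.
Layer 2: σ_v at top = γ₁h₁ = 25.68; σ_h top = K_a2×25.68 = 6.163; σ_h base = K_a2×(25.68+17.2×2.2) = 15.24.
P₂ = ½(6.163+15.24)×2.2 = 23.55. Total P_a = 5.432+23.55 = 28.98 kN/m.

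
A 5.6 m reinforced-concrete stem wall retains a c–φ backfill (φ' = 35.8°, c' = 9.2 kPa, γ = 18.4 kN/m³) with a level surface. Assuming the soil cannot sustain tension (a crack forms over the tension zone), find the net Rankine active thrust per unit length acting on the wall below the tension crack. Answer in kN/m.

K_a = 0.2619; √K_a = 0.5117.
Tension-crack depth z_c = 2c/(γ√K_a) = 2×9.2/(18.4×0.5117) = 1.954 m.
σ_a at base = K_a γ H − 2c√K_a = 0.2619×18.4×5.6 − 2×9.2×0.5117 = 17.57 kPa.
P_a = ½ × 17.57 × (H − z_c) = 0.5×17.57×3.646 = 32.02 kN/m.

32.0 kN/m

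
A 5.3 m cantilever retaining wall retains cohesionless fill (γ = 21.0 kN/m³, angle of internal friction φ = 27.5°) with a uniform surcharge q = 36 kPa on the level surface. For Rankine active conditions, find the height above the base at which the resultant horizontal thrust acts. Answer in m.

K_a = 0.3682.
Triangular part P₁ = ½K_aγH² = 108.6 at H/3 = 1.767 m; rectangular part P₂ = K_a q H = 70.26 at H/2 = 2.650 m.
ȳ = (P₁·1.767 + P₂·2.650)/(P₁+P₂) = 2.114 m.

2.11 m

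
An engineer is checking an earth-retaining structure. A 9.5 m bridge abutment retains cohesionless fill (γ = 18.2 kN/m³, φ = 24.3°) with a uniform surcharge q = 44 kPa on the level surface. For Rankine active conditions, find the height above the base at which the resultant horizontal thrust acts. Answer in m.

3.70 m

K_a = 0.4169.
Triangular part P₁ = ½K_aγH² = 342.4 at H/3 = 3.167 m; rectangular part P₂ = K_a q H = 174.3 at H/2 = 4.750 m.
ȳ = (P₁·3.167 + P₂·4.750)/(P₁+P₂) = 3.701 m.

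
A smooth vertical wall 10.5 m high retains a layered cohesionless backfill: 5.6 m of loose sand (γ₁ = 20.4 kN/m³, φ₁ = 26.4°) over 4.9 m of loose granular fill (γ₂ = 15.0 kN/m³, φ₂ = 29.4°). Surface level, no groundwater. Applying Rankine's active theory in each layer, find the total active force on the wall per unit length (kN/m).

K_a1 = tan²(45°−26.4°/2) = 0.3844; K_a2 = tan²(45°−29.4°/2) = 0.3415.
Layer 1: σ at base = K_a1 γ₁ h₁ = 43.92 kPa; P₁ = ½×43.92×5.6 = 123.0.
Layer 2: σ_v at top = γ₁h₁ = 114.2; σ_h top = K_a2×114.2 = 39.01; σ_h base = K_a2×(114.2+15.0×4.9) = 64.11.
P₂ = ½(39.01+64.11)×4.9 = 252.6. Total P_a = 123.0+252.6 = 375.6 kN/m.

376 kN/m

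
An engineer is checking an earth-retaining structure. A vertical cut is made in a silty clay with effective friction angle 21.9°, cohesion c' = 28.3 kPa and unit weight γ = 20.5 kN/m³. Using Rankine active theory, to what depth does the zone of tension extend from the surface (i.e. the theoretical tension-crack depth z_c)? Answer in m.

4.09 m

K_a = tan²(45° − 21.9°/2) = 0.4567; √K_a = 0.6758.
The active pressure is zero where K_a γ z = 2c√K_a, so z_c = 2c/(γ√K_a) = 2×28.3/(20.5×0.6758) = 4.086 m.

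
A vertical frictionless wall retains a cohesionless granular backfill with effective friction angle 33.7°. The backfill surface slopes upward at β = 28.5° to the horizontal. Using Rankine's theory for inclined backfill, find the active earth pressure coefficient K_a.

K_a = cos β · (cos β − √(cos²β − cos²φ)) / (cos β + √(cos²β − cos²φ)).
cos β = 0.8788, cos φ = 0.8320, √(cos²β − cos²φ) = 0.2831.
K_a = 0.8788 × (0.8788 − 0.2831)/(0.8788 + 0.2831) = 0.4505.

0.451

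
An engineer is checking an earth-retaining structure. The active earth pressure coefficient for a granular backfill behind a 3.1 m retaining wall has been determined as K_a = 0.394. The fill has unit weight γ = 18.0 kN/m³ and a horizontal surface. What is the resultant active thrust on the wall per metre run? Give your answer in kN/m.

34.1 kN/m

P = ½ K_a γ H² = 0.5 × 0.394 × 18.0 × 3.1² = 34.08 kN/m.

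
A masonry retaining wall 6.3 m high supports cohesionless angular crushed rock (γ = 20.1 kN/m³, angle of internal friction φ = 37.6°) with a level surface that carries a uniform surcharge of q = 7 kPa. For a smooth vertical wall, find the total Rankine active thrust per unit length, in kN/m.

107 kN/m

K_a = tan²(45° − φ/2) = 0.2421.
Soil triangle: ½ K_a γ H² = 0.5×0.2421×20.1×6.3² = 96.58 kN/m.
Surcharge rectangle: K_a q H = 0.2421×7×6.3 = 10.68 kN/m.
Total = 96.58 + 10.68 = 107.3 kN/m.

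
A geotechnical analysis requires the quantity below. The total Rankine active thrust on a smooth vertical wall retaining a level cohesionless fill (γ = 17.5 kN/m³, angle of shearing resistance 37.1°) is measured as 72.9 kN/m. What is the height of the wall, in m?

K_a = 0.2475. P_a = ½ K_a γ H² ⇒ H = √(2P_a/(K_a γ)).
H = √(2×72.9/(0.2475×17.5)) = 5.802 m.

5.80 m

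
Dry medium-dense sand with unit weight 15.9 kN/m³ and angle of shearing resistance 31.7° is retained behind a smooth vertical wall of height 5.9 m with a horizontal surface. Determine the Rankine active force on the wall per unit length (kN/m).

K_a = tan²(45° − φ/2) = 0.3111.
P_a = ½ K_a γ H² = 0.5 × 0.3111 × 15.9 × 5.9² = 86.09 kN/m.

86.1 kN/m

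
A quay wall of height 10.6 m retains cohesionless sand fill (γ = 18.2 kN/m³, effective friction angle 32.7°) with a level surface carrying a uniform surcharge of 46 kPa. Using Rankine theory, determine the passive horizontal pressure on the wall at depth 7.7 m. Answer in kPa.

624 kPa

K_p = (1 + sin φ)/(1 − sin φ) = 3.350.
σ_v = γz + q = 18.2 × 7.7 + 46 = 186.1 kPa.
σ_h = K_p σ_v = 3.350 × 186.1 = 623.6 kPa.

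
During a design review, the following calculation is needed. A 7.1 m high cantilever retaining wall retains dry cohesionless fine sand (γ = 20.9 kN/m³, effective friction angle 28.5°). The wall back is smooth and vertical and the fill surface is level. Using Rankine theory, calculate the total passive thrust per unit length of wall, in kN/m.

1490 kN/m

K_p = tan²(45° + φ/2) = 2.825.
P_p = ½ K_p γ H² = 0.5 × 2.825 × 20.9 × 7.1² = 1488 kN/m.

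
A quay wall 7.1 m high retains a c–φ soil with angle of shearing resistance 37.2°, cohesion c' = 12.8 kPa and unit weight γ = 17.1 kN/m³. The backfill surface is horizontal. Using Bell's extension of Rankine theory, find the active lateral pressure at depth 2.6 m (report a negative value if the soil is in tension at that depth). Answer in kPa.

K_a = (1 − sin φ)/(1 + sin φ) = 0.2464.
σ_a = K_a γ z − 2c√K_a = 0.2464×17.1×2.6 − 2×12.8×0.4964 = -1.752 kPa.

-1.75 kPa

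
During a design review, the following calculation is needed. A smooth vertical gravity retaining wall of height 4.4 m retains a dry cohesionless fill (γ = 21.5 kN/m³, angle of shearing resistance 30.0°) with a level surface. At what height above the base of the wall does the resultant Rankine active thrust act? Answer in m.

1.47 m

K_a = 0.3333.
The pressure distribution is triangular, so the resultant acts at H/3 above the base = 4.4/3 = 1.467 m.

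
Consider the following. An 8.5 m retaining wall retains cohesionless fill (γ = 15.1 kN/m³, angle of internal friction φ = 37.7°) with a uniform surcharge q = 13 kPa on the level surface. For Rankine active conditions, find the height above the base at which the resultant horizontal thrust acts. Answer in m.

K_a = 0.2411.
Triangular part P₁ = ½K_aγH² = 131.5 at H/3 = 2.833 m; rectangular part P₂ = K_a q H = 26.64 at H/2 = 4.250 m.
ȳ = (P₁·2.833 + P₂·4.250)/(P₁+P₂) = 3.072 m.

3.07 m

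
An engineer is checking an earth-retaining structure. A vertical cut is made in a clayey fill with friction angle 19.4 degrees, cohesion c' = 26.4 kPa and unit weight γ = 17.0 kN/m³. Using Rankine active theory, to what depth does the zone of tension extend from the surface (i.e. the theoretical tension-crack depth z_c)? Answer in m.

4.39 m

K_a = tan²(45° − 19.4°/2) = 0.5013; √K_a = 0.7080.
The active pressure is zero where K_a γ z = 2c√K_a, so z_c = 2c/(γ√K_a) = 2×26.4/(17.0×0.7080) = 4.387 m.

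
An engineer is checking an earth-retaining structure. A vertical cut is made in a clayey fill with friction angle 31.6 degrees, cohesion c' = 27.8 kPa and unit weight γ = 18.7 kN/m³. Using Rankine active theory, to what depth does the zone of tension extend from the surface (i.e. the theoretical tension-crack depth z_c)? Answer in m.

K_a = tan²(45° − 31.6°/2) = 0.3123; √K_a = 0.5589.
The active pressure is zero where K_a γ z = 2c√K_a, so z_c = 2c/(γ√K_a) = 2×27.8/(18.7×0.5589) = 5.320 m.

5.32 m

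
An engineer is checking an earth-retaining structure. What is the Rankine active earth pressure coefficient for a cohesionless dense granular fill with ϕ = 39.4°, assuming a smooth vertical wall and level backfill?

K_a = (1 − sin φ)/(1 + sin φ) = (1 − sin 39.4°)/(1 + sin 39.4°) = 0.2234.

0.223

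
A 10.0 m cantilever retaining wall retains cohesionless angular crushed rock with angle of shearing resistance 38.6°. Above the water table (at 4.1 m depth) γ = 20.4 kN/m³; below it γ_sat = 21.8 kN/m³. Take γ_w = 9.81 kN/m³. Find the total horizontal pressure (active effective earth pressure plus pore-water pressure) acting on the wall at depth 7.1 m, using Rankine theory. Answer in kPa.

K_a = (1 − sin φ)/(1 + sin φ) = 0.2316.
γ' = 21.8 − 9.81 = 11.99 kN/m³.
Effective vertical stress at 7.1 m: σ'_v = 20.4×4.1 + 11.99×3.00 = 119.6 kPa.
σ'_h = K_a σ'_v = 0.2316 × 119.6 = 27.70 kPa; u = γ_w × 3.00 = 29.43 kPa.
Total σ_h = 27.70 + 29.43 = 57.13 kPa.

57.1 kPa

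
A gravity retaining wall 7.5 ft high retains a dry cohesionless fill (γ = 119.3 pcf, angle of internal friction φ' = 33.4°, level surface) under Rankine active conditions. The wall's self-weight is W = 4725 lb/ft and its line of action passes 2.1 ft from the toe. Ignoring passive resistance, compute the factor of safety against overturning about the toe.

K_a = tan²(45° − 33.4°/2) = 0.2899.
P_a = ½K_aγH² = 0.5×0.2899×119.3×7.5² = 972.8 lb/ft, acting at H/3 = 2.500 ft above the base.
Overturning moment M_o = P_a × H/3 = 972.8 × 2.500 = 2432.
Resisting moment M_r = W × 2.1 = 4725 × 2.1 = 9922.
FS_overturning = M_r/M_o = 9922/2432 = 4.080.

4.08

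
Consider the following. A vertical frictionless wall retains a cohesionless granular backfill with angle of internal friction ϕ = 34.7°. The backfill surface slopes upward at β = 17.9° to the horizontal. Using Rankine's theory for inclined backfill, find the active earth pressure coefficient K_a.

0.314

K_a = cos β · (cos β − √(cos²β − cos²φ)) / (cos β + √(cos²β − cos²φ)).
cos β = 0.9516, cos φ = 0.8221, √(cos²β − cos²φ) = 0.4792.
K_a = 0.9516 × (0.9516 − 0.4792)/(0.9516 + 0.4792) = 0.3142.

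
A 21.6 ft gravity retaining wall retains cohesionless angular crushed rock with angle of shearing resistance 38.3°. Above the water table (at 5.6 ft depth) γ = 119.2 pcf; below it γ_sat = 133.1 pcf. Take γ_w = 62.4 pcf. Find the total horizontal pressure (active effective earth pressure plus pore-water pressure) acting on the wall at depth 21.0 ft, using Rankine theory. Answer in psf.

K_a = (1 − sin φ)/(1 + sin φ) = 0.2347.
γ' = 133.1 − 62.4 = 70.70 pcf.
Effective vertical stress at 21.0 ft: σ'_v = 119.2×5.6 + 70.70×15.4 = 1756 psf.
σ'_h = K_a σ'_v = 0.2347 × 1756 = 412.3 psf; u = γ_w × 15.4 = 961.0 psf.
Total σ_h = 412.3 + 961.0 = 1373 psf.

1370 psf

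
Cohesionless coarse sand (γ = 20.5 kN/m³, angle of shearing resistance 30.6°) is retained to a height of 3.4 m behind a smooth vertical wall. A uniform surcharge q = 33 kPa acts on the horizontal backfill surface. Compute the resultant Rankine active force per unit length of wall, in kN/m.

K_a = tan²(45° − φ/2) = 0.3253.
Soil triangle: ½ K_a γ H² = 0.5×0.3253×20.5×3.4² = 38.55 kN/m.
Surcharge rectangle: K_a q H = 0.3253×33×3.4 = 36.50 kN/m.
Total = 38.55 + 36.50 = 75.05 kN/m.

75.1 kN/m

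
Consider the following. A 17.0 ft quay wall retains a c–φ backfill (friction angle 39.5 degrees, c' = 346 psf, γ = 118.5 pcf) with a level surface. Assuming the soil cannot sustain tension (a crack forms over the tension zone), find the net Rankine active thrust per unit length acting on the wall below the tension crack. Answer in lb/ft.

281 lb/ft

K_a = 0.2224; √K_a = 0.4716.
Tension-crack depth z_c = 2c/(γ√K_a) = 2×346/(118.5×0.4716) = 12.38 ft.
σ_a at base = K_a γ H − 2c√K_a = 0.2224×118.5×17.0 − 2×346×0.4716 = 121.7 psf.
P_a = ½ × 121.7 × (H − z_c) = 0.5×121.7×4.618 = 281.1 lb/ft.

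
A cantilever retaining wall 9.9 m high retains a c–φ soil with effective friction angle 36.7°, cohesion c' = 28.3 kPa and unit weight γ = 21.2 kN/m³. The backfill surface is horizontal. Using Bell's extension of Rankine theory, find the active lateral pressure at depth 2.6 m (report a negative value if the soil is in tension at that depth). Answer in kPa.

-14.5 kPa

K_a = (1 − sin φ)/(1 + sin φ) = 0.2519.
σ_a = K_a γ z − 2c√K_a = 0.2519×21.2×2.6 − 2×28.3×0.5019 = -14.52 kPa.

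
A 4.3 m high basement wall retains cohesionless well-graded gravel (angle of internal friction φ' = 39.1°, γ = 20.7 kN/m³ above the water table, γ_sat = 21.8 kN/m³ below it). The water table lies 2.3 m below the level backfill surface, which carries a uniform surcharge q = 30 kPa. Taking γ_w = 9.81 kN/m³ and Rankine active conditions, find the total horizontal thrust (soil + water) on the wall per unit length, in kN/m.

88.2 kN/m

K_a = tan²(45° − φ/2) = 0.2265.
γ' = 21.8 − 9.81 = 11.99 kN/m³. h₂ = H − d_w = 2.0 m.
σ'_h: at surface K_a·q = 6.795; at WT K_a(q+γd_w) = 17.58; at base K_a(q+γd_w+γ'h₂) = 23.01 kPa.
P₁ = ½(6.795+17.58)×2.3 = 28.03; P₂ = ½(17.58+23.01)×2.0 = 40.59; P_w = ½γ_w h₂² = 19.62.
Total = 28.03+40.59+19.62 = 88.23 kN/m.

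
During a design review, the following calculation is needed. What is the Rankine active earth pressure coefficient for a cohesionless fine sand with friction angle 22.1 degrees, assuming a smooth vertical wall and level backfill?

K_a = tan²(45° − φ/2) = tan²(33.95°) = 0.4533.

0.453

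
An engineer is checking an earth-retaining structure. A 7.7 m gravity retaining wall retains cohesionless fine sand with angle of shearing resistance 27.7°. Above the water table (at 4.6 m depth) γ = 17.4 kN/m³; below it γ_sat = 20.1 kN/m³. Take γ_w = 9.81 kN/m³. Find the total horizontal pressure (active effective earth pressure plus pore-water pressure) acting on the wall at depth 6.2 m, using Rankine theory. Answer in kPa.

K_a = (1 − sin φ)/(1 + sin φ) = 0.3653.
γ' = 20.1 − 9.81 = 10.29 kN/m³.
Effective vertical stress at 6.2 m: σ'_v = 17.4×4.6 + 10.29×1.60 = 96.50 kPa.
σ'_h = K_a σ'_v = 0.3653 × 96.50 = 35.26 kPa; u = γ_w × 1.60 = 15.70 kPa.
Total σ_h = 35.26 + 15.70 = 50.95 kPa.

51.0 kPa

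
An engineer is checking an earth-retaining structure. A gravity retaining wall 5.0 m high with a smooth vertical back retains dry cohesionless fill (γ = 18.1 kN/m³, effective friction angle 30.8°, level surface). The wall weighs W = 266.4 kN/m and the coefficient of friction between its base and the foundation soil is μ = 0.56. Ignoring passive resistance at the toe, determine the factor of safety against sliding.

K_a = tan²(45° − 30.8°/2) = 0.3227.
P_a = ½K_aγH² = 0.5×0.3227×18.1×5.0² = 73.01 kN/m, acting at H/3 = 1.667 m above the base.
FS_sliding = μW / P_a = 0.56×266.4 / 73.01 = 2.043.

2.04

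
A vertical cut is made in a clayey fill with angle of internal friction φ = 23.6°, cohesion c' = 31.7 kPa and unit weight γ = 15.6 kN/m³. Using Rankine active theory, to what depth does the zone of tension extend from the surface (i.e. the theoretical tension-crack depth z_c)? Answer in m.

6.21 m

K_a = tan²(45° − 23.6°/2) = 0.4282; √K_a = 0.6544.
The active pressure is zero where K_a γ z = 2c√K_a, so z_c = 2c/(γ√K_a) = 2×31.7/(15.6×0.6544) = 6.211 m.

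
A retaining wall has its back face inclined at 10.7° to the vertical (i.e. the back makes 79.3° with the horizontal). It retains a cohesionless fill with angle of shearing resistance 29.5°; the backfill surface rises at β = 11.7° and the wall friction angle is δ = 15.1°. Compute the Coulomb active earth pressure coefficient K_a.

K_a = sin²(α+φ) / [sin²α · sin(α−δ) · (1 + √{sin(φ+δ)sin(φ−β) / (sin(α−δ)sin(α+β))})²].
With α = 79.3°, φ = 29.5°, δ = 15.1°, β = 11.7°: K_a = 0.4654.

0.465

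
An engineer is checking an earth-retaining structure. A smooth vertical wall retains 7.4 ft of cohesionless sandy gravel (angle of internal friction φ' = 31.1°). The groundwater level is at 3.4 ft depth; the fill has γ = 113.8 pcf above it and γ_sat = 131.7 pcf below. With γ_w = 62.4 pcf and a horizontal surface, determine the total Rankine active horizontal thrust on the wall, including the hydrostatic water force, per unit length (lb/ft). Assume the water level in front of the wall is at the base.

K_a = tan²(45° − φ/2) = 0.3188.
γ' = 131.7 − 62.4 = 69.30 pcf. Depth below WT = 4.0 ft.
σ'_h at WT = K_a γ d_w = 123.3 psf; at base = 123.3 + K_a γ' × 4.0 = 211.7 psf.
P₁ (0–3.4 ft) = ½×123.3×3.4 = 209.7. P₂ (3.4–7.4 ft) = ½(123.3+211.7)×4.0 = 670.1.
P_w = ½ γ_w h₂² = 0.5×62.4×4.0² = 499.2. Total = 209.7+670.1+499.2 = 1379 lb/ft.

1380 lb/ft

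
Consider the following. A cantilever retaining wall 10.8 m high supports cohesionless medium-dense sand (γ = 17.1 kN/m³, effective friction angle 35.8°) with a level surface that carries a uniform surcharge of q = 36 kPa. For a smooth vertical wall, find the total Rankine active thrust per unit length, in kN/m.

K_a = tan²(45° − φ/2) = 0.2619.
Soil triangle: ½ K_a γ H² = 0.5×0.2619×17.1×10.8² = 261.1 kN/m.
Surcharge rectangle: K_a q H = 0.2619×36×10.8 = 101.8 kN/m.
Total = 261.1 + 101.8 = 363.0 kN/m.

363 kN/m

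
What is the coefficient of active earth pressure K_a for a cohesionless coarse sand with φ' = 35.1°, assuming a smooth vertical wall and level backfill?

K_a = tan²(45° − φ/2) = tan²(27.45°) = 0.2698.

0.270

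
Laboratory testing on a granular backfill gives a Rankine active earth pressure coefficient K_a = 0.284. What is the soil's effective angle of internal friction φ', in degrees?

K_a = tan²(45° − φ/2) ⇒ 45° − φ/2 = arctan(√0.284) = 28.05°.
φ = 2(45° − 28.05°) = 33.89°.

33.9°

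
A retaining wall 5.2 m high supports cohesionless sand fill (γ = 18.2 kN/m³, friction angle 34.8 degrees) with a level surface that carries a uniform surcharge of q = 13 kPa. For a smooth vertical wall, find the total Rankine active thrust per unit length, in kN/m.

K_a = tan²(45° − φ/2) = 0.2733.
Soil triangle: ½ K_a γ H² = 0.5×0.2733×18.2×5.2² = 67.25 kN/m.
Surcharge rectangle: K_a q H = 0.2733×13×5.2 = 18.48 kN/m.
Total = 67.25 + 18.48 = 85.73 kN/m.

85.7 kN/m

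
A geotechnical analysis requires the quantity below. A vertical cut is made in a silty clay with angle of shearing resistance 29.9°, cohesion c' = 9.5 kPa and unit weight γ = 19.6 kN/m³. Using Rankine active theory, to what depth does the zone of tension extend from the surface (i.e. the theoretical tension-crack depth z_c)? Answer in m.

1.68 m

K_a = tan²(45° − 29.9°/2) = 0.3347; √K_a = 0.5785.
The active pressure is zero where K_a γ z = 2c√K_a, so z_c = 2c/(γ√K_a) = 2×9.5/(19.6×0.5785) = 1.676 m.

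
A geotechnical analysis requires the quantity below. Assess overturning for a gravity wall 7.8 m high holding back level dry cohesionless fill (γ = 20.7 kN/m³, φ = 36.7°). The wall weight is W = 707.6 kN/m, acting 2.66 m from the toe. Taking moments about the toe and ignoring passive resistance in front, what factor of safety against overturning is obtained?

K_a = tan²(45° − 36.7°/2) = 0.2519.
P_a = ½K_aγH² = 0.5×0.2519×20.7×7.8² = 158.6 kN/m, acting at H/3 = 2.600 m above the base.
Overturning moment M_o = P_a × H/3 = 158.6 × 2.600 = 412.3.
Resisting moment M_r = W × 2.66 = 707.6 × 2.66 = 1882.
FS_overturning = M_r/M_o = 1882/412.3 = 4.565.

4.56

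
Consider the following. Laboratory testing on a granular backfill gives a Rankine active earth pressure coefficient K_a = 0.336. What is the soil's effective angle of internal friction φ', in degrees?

K_a = tan²(45° − φ/2) ⇒ 45° − φ/2 = arctan(√0.336) = 30.10°.
φ = 2(45° − 30.10°) = 29.80°.

29.8°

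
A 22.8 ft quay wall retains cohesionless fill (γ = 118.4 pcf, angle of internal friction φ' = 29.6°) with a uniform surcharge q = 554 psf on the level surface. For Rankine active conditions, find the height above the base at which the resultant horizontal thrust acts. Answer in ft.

8.71 ft

K_a = 0.3387.
Triangular part P₁ = ½K_aγH² = 10420 at H/3 = 7.600 ft; rectangular part P₂ = K_a q H = 4279 at H/2 = 11.40 ft.
ȳ = (P₁·7.600 + P₂·11.40)/(P₁+P₂) = 8.706 ft.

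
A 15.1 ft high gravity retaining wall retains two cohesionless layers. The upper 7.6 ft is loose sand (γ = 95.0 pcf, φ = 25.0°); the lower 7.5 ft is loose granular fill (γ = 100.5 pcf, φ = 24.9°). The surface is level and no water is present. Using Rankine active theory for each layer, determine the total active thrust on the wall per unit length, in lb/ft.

K_a1 = tan²(45°−25.0°/2) = 0.4059; K_a2 = tan²(45°−24.9°/2) = 0.4074.
Layer 1: σ at base = K_a1 γ₁ h₁ = 293.0 psf; P₁ = ½×293.0×7.6 = 1114.
Layer 2: σ_v at top = γ₁h₁ = 722.0; σ_h top = K_a2×722.0 = 294.2; σ_h base = K_a2×(722.0+100.5×7.5) = 601.3.
P₂ = ½(294.2+601.3)×7.5 = 3358. Total P_a = 1114+3358 = 4471 lb/ft.

4470 lb/ft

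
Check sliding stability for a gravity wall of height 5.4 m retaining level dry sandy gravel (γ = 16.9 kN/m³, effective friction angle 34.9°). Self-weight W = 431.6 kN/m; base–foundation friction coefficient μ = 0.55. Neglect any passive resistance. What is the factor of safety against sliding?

3.54

K_a = tan²(45° − 34.9°/2) = 0.2721.
P_a = ½K_aγH² = 0.5×0.2721×16.9×5.4² = 67.06 kN/m, acting at H/3 = 1.800 m above the base.
FS_sliding = μW / P_a = 0.55×431.6 / 67.06 = 3.540.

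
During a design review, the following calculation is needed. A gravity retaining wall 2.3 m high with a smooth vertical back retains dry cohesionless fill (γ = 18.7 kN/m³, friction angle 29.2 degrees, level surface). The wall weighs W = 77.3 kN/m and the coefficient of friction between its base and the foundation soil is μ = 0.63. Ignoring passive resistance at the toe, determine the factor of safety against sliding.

K_a = tan²(45° − 29.2°/2) = 0.3442.
P_a = ½K_aγH² = 0.5×0.3442×18.7×2.3² = 17.03 kN/m, acting at H/3 = 0.7667 m above the base.
FS_sliding = μW / P_a = 0.63×77.3 / 17.03 = 2.860.

2.86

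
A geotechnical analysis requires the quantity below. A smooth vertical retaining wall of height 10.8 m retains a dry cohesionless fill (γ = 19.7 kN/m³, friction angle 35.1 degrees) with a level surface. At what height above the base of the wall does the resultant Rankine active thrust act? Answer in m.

K_a = 0.2698.
The pressure distribution is triangular, so the resultant acts at H/3 above the base = 10.8/3 = 3.600 m.

3.60 m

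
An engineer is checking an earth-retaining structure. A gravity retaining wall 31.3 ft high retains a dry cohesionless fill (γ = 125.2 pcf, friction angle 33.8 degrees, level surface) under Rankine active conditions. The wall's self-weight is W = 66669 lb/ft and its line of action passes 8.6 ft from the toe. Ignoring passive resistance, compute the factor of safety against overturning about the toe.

3.14

K_a = tan²(45° − 33.8°/2) = 0.2851.
P_a = ½K_aγH² = 0.5×0.2851×125.2×31.3² = 17480 lb/ft, acting at H/3 = 10.43 ft above the base.
Overturning moment M_o = P_a × H/3 = 17480 × 10.43 = 182400.
Resisting moment M_r = W × 8.6 = 66669 × 8.6 = 573400.
FS_overturning = M_r/M_o = 573400/182400 = 3.143.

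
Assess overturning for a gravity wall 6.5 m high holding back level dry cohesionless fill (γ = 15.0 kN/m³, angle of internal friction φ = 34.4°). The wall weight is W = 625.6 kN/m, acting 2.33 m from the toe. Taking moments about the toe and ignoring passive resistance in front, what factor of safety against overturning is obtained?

7.64

K_a = tan²(45° − 34.4°/2) = 0.2780.
P_a = ½K_aγH² = 0.5×0.2780×15.0×6.5² = 88.09 kN/m, acting at H/3 = 2.167 m above the base.
Overturning moment M_o = P_a × H/3 = 88.09 × 2.167 = 190.9.
Resisting moment M_r = W × 2.33 = 625.6 × 2.33 = 1458.
FS_overturning = M_r/M_o = 1458/190.9 = 7.638.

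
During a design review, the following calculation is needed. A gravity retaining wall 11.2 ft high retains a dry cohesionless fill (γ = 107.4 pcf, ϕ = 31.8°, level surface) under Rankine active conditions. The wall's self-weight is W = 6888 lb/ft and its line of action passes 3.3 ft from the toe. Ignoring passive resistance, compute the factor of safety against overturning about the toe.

2.92

K_a = tan²(45° − 31.8°/2) = 0.3098.
P_a = ½K_aγH² = 0.5×0.3098×107.4×11.2² = 2087 lb/ft, acting at H/3 = 3.733 ft above the base.
Overturning moment M_o = P_a × H/3 = 2087 × 3.733 = 7791.
Resisting moment M_r = W × 3.3 = 6888 × 3.3 = 22730.
FS_overturning = M_r/M_o = 22730/7791 = 2.918.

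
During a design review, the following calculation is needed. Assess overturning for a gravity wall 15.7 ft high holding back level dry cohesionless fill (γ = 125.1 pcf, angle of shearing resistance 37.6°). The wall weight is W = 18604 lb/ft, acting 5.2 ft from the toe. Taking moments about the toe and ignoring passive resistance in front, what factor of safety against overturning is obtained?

4.95

K_a = tan²(45° − 37.6°/2) = 0.2421.
P_a = ½K_aγH² = 0.5×0.2421×125.1×15.7² = 3733 lb/ft, acting at H/3 = 5.233 ft above the base.
Overturning moment M_o = P_a × H/3 = 3733 × 5.233 = 19540.
Resisting moment M_r = W × 5.2 = 18604 × 5.2 = 96740.
FS_overturning = M_r/M_o = 96740/19540 = 4.952.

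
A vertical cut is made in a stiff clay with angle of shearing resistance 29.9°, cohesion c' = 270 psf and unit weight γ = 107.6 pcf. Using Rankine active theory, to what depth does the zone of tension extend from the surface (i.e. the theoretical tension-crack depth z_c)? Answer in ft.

K_a = tan²(45° − 29.9°/2) = 0.3347; √K_a = 0.5785.
The active pressure is zero where K_a γ z = 2c√K_a, so z_c = 2c/(γ√K_a) = 2×270/(107.6×0.5785) = 8.675 ft.

8.67 ft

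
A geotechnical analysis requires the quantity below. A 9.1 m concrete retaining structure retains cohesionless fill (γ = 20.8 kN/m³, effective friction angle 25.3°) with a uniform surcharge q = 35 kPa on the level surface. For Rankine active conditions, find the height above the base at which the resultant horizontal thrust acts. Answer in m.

K_a = 0.4012.
Triangular part P₁ = ½K_aγH² = 345.5 at H/3 = 3.033 m; rectangular part P₂ = K_a q H = 127.8 at H/2 = 4.550 m.
ȳ = (P₁·3.033 + P₂·4.550)/(P₁+P₂) = 3.443 m.

3.44 m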